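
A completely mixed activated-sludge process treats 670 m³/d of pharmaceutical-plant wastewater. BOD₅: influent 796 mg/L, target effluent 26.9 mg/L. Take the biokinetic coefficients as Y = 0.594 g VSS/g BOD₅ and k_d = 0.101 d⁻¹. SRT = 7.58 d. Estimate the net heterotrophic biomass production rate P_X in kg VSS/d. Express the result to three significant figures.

Correct the yield for decay: Y_obs = Y/(1 + k_d θ_c) = 0.594 / (1 + 0.101 × 7.58) = 0.594 / 1.766 = 0.3364.
Q·(S₀ − S) = 670 × (796 − 26.9) × 10⁻³ = 515.3 kg/d removed.
P_X = Y_obs · Q(S₀ − S) = 0.3364 × 515.3 = 173.4 kg VSS/d.

P_X ≈ 173 kg VSS/d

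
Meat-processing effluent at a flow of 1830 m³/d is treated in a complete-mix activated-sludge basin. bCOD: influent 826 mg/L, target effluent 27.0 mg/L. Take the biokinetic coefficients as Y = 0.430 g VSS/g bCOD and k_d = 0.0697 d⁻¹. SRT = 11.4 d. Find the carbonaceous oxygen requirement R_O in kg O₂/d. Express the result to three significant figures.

Y_obs = Y / (1 + k_d θ_c) = 0.430 / (1 + 0.0697 × 11.4) = 0.430 / 1.795 = 0.2396.
ΔS = 826 − 27.0 = 799.0 mg/L, so the substrate removal rate is 1830 × 799.0/1000 = 1462 kg bCOD/d.
Net sludge production P_X = 0.2396 × 1462 = 350.4 kg VSS/d.
R_O = Q·(S₀ − S) − 1.42·P_X = 1462 − 1.42 × 350.4 = 964.7 kg O₂/d.

R_O ≈ 965 kg O₂/d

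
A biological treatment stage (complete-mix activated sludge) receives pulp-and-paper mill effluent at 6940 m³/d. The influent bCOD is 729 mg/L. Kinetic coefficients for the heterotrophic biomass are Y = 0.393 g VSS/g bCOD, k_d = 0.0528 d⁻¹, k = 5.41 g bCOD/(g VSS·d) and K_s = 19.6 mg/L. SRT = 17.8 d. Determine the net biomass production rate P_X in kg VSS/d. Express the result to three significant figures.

For a completely mixed reactor with recycle the Lawrence–McCarty relation gives S = K_s·(1 + k_d·θ_c) / [θ_c·(Y·k − k_d) − 1] = 19.6 × (1 + 0.0528 × 17.8) / [17.8 × (0.393 × 5.41 − 0.0528) − 1] = 38.02 / 35.91 = 1.059 mg/L.
Correct the yield for decay: Y_obs = Y/(1 + k_d θ_c) = 0.393 / (1 + 0.0528 × 17.8) = 0.393 / 1.940 = 0.2026.
Mass of bCOD removed per day: Q(S₀ − S) = 6940 × 727.9 g/m³ = 5052 kg/d.
P_X = Y_obs · Q(S₀ − S) = 0.2026 × 5052 = 1023 kg VSS/d.

P_X ≈ 1020 kg VSS/d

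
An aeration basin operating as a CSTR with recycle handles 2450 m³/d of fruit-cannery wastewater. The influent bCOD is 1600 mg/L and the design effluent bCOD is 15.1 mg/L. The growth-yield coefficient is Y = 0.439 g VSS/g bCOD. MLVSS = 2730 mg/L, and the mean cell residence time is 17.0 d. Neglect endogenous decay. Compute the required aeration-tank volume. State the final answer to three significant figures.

V ≈ 10600 m³

With k_d = 0 the design equation reduces to V = Y Q (S₀−S) θ_c / X = 0.439 × 2450 × (1600 − 15.1) × 17.0 / 2730 = 10615 m³.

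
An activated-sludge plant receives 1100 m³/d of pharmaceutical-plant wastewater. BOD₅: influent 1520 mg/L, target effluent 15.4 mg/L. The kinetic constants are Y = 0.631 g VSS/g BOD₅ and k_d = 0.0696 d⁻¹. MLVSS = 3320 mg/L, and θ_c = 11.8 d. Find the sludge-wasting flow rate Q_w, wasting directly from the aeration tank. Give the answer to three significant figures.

Steady-state biomass mass balance: V·X·(1 + k_d·θ_c) = Y·Q·(S₀ − S)·θ_c, so V = 0.631 × 1100 × (1520 − 15.4) × 11.8 / [3320 × (1 + 0.0696 × 11.8)] = 1.23×10^7 / 6047 = 2038 m³.
For wasting at MLVSS concentration, Q_w = V/θ_c = 2038/11.8 = 172.7 m³/d.

Q_w ≈ 173 m³/d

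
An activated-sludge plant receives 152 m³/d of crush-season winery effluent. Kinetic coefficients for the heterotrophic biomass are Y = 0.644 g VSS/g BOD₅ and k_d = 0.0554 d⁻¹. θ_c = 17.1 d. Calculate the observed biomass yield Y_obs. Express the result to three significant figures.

Observed yield with endogenous decay: Y_obs = Y / (1 + k_d·θ_c) = 0.644 / (1 + 0.0554 × 17.1) = 0.644 / 1.947 = 0.3307 g VSS/g BOD₅.

Y_obs ≈ 0.331 g VSS/g BOD₅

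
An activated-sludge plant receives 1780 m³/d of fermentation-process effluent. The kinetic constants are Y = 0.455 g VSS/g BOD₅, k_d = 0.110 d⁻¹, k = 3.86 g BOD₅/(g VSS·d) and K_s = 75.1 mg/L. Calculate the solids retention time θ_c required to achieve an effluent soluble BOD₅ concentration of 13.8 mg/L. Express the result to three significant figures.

θ_c ≈ 6.15 d

Specific growth rate at S = 13.8 mg/L: μ = YkS/(K_s+S) = 0.455·3.86·13.8/(75.1+13.8) = 0.2726 d⁻¹.
θ_c = 1/(μ − k_d) = 1/(0.2726 − 0.110) = 1/0.1626 = 6.149 d.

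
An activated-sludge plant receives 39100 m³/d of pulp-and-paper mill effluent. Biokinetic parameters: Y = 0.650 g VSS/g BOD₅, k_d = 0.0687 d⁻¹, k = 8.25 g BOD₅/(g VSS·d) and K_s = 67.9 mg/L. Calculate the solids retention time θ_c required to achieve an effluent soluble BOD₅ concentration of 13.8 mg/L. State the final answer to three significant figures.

θ_c ≈ 1.19 d

Specific growth rate at S = 13.8 mg/L: μ = YkS/(K_s+S) = 0.650·8.25·13.8/(67.9+13.8) = 0.9058 d⁻¹.
θ_c = 1/(μ − k_d) = 1/(0.9058 − 0.0687) = 1/0.8371 = 1.195 d.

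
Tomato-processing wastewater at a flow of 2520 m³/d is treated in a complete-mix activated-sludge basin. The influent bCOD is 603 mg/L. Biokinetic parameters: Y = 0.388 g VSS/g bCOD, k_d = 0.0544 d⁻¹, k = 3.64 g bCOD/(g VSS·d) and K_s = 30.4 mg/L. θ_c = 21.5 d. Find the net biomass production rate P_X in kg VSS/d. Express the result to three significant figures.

Effluent substrate depends only on kinetics and SRT: S = K_s(1 + k_d θ_c) / [θ_c(Yk − k_d) − 1] = 30.4 × (1 + 0.0544 × 21.5) / [21.5 × (0.388 × 3.64 − 0.0544) − 1] = 65.96 / 28.20 = 2.339 mg/L.
Y_obs = Y / (1 + k_d θ_c) = 0.388 / (1 + 0.0544 × 21.5) = 0.388 / 2.170 = 0.1788.
ΔS = 603 − 2.34 = 600.7 mg/L, so the substrate removal rate is 2520 × 600.7/1000 = 1514 kg bCOD/d.
So the net sludge growth is P_X = 0.1788 × 1514 = 270.7 kg VSS/d.

P_X ≈ 271 kg VSS/d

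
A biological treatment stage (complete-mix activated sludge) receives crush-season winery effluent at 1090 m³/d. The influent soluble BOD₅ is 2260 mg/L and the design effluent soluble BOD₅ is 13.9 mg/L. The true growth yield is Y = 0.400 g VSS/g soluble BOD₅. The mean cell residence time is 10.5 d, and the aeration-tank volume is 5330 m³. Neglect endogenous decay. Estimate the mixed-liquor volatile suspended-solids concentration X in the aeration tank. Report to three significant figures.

X ≈ 1930 mg/L

From V·X = Y·Q·(S₀ − S)·θ_c (decay neglected): X = 0.400 × 1090 × (2260 − 13.9) × 10.5 / 5330 = 1929 mg/L.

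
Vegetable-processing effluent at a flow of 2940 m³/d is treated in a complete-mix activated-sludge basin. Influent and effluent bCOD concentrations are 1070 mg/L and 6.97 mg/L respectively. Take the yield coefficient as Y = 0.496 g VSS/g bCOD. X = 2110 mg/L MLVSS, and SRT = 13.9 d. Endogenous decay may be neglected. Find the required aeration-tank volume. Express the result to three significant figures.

V·X = Y·Q·ΔS·θ_c gives V = 0.496 × 2940 × (1070 − 6.97) × 13.9 / 2110 = 10212 m³.

V ≈ 10200 m³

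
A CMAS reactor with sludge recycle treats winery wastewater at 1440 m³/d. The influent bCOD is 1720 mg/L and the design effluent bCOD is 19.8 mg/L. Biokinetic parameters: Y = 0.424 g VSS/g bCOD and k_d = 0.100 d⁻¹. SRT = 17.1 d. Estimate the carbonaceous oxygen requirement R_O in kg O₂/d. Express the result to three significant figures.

Correct the yield for decay: Y_obs = Y/(1 + k_d θ_c) = 0.424 / (1 + 0.100 × 17.1) = 0.424 / 2.710 = 0.1565.
Substrate removed = Q·(S₀ − S) = 1440 m³/d × (1720 − 19.8) g/m³ = 2.45×10^6 g/d = 2448 kg/d.
P_X = Y_obs·Q·(S₀ − S) = 0.1565 × 2448 = 383.1 kg VSS/d.
Carbonaceous O₂ demand = substrate oxidised − cell-mass equivalent = 2448 − 1.42 × 383.1 = 1904 kg O₂/d.

R_O ≈ 1900 kg O₂/d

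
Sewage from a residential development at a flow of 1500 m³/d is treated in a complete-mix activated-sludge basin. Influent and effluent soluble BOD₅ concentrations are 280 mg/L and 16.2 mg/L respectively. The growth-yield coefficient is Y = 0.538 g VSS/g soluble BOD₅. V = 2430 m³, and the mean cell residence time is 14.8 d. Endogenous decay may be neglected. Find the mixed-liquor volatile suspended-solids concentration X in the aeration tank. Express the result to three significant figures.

Without decay, X = Y Q (S₀−S) θ_c / V = 0.538 × 1500 × (280 − 16.2) × 14.8 / 2430 = 1297 mg/L.

X ≈ 1300 mg/L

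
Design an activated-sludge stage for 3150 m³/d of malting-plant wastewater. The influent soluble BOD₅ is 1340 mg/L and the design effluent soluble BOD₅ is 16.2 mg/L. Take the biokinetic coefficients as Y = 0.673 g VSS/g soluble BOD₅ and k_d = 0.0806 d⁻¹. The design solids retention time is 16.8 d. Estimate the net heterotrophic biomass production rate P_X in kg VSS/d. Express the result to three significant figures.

P_X ≈ 1190 kg VSS/d

Observed yield with endogenous decay: Y_obs = Y / (1 + k_d·θ_c) = 0.673 / (1 + 0.0806 × 16.8) = 0.673 / 2.354 = 0.2859 g VSS/g soluble BOD₅.
Substrate removed = Q·(S₀ − S) = 3150 m³/d × (1340 − 16.2) g/m³ = 4.17×10^6 g/d = 4170 kg/d.
Biomass produced: P_X = Y_obs·Q·ΔS = 0.2859 × 4170 ≈ 1192 kg VSS/d.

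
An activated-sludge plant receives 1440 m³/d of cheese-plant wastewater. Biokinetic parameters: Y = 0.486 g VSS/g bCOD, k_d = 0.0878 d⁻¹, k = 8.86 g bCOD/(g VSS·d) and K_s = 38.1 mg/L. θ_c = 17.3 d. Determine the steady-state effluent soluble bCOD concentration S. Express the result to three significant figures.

S ≈ 1.33 mg/L

Effluent substrate depends only on kinetics and SRT: S = K_s(1 + k_d θ_c) / [θ_c(Yk − k_d) − 1] = 38.1 × (1 + 0.0878 × 17.3) / [17.3 × (0.486 × 8.86 − 0.0878) − 1] = 95.97 / 71.97 = 1.333 mg/L.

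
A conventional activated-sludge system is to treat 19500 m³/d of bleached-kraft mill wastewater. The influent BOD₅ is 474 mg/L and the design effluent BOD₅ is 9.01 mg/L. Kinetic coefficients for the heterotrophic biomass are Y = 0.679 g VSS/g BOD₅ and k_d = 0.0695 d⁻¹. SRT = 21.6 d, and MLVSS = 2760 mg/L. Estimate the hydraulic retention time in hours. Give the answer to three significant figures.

τ ≈ 23.7 h

Rearranging the biomass balance for a CMAS with decay, V = Y·Q·ΔS·θ_c / [X·(1+k_d θ_c)] = 0.679 × 19500 × (474 − 9.01) × 21.6 / [2760 × (1 + 0.0695 × 21.6)] = 1.33×10^8 / 6903 = 19264 m³.
HRT = V/Q = 19264 m³ / 19500 m³·d⁻¹ = 0.9879 d × 24 = 23.71 h.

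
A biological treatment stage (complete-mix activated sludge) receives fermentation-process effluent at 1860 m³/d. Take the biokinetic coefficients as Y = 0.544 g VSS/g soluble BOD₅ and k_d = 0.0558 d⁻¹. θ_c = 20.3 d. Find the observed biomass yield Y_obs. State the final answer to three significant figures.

Y_obs ≈ 0.255 g VSS/g soluble BOD₅

Correct the yield for decay: Y_obs = Y/(1 + k_d θ_c) = 0.544 / (1 + 0.0558 × 20.3) = 0.544 / 2.133 = 0.2551.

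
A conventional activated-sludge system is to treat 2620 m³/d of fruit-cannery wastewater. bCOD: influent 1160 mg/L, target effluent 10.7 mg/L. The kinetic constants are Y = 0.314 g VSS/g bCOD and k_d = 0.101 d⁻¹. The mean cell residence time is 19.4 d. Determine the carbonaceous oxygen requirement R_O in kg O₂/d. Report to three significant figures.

R_O ≈ 2560 kg O₂/d

Observed yield with endogenous decay: Y_obs = Y / (1 + k_d·θ_c) = 0.314 / (1 + 0.101 × 19.4) = 0.314 / 2.959 = 0.1061 g VSS/g bCOD.
Q·(S₀ − S) = 2620 × (1160 − 10.7) × 10⁻³ = 3011 kg/d removed.
P_X = Y_obs·Q·(S₀ − S) = 0.1061 × 3011 = 319.5 kg VSS/d.
R_O = Q·(S₀ − S) − 1.42·P_X = 3011 − 1.42 × 319.5 = 2557 kg O₂/d.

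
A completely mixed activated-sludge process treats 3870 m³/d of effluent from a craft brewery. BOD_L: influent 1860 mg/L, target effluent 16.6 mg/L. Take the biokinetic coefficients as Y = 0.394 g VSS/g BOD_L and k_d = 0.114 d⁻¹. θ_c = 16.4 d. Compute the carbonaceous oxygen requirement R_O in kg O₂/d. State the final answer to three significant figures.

Observed yield with endogenous decay: Y_obs = Y / (1 + k_d·θ_c) = 0.394 / (1 + 0.114 × 16.4) = 0.394 / 2.870 = 0.1373 g VSS/g BOD_L.
Substrate removed = Q·(S₀ − S) = 3870 m³/d × (1860 − 16.6) g/m³ = 7.13×10^6 g/d = 7134 kg/d.
P_X = Y_obs·Q·(S₀ − S) = 0.1373 × 7134 = 979.5 kg VSS/d.
R_O = Q·ΔS − 1.42 P_X = 7134 − 1391 = 5743 kg O₂/d.

R_O ≈ 5740 kg O₂/d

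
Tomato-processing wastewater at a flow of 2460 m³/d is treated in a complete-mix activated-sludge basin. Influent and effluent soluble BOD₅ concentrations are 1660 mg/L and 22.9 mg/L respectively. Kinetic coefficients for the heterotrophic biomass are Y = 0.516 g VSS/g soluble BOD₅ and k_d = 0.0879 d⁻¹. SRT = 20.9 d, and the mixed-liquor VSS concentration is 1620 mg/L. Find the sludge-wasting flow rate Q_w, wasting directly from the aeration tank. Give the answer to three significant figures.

Steady-state biomass mass balance: V·X·(1 + k_d·θ_c) = Y·Q·(S₀ − S)·θ_c, so V = 0.516 × 2460 × (1660 − 22.9) × 20.9 / [1620 × (1 + 0.0879 × 20.9)] = 4.34×10^7 / 4596 = 9450 m³.
Wasting from the aeration tank: Q_w = V / θ_c = 9450 / 20.9 = 452.1 m³/d.

Q_w ≈ 452 m³/d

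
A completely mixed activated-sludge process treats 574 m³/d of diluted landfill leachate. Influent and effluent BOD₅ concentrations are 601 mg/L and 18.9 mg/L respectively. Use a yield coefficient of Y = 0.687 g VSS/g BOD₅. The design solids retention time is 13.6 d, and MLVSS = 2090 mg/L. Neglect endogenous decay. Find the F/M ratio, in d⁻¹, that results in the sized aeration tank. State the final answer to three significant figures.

F/M ≈ 0.111 d⁻¹

Biomass mass balance (decay neglected): V·X = Y·Q·(S₀ − S)·θ_c, so V = 0.687 × 574 × (601 − 18.9) × 13.6 / 2090 = 1494 m³.
F/M = applied load / biomass = Q·S₀/(V·X) = 574 × 601 / (1494 × 2090) = 0.1105 d⁻¹.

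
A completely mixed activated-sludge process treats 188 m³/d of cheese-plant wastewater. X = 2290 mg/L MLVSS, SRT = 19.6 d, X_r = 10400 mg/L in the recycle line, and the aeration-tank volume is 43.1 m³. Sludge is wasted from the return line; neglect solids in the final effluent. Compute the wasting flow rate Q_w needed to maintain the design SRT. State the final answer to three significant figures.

Q_w ≈ 0.484 m³/d

Wasting from the return line (neglecting effluent solids): Q_w = V·X / (θ_c·X_r) = 43.10 × 2290 / (19.6 × 10400) = 0.4842 m³/d.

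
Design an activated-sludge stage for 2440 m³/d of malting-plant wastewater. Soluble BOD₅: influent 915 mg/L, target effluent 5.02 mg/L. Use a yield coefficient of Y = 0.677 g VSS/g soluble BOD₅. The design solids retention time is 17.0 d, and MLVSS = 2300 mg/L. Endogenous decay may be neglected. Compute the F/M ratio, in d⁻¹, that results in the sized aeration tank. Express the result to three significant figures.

With k_d = 0 the design equation reduces to V = Y Q (S₀−S) θ_c / X = 0.677 × 2440 × (915 − 5.02) × 17.0 / 2300 = 11110 m³.
F/M = applied load / biomass = Q·S₀/(V·X) = 2440 × 915 / (11110 × 2300) = 0.08737 d⁻¹.

F/M ≈ 0.0874 d⁻¹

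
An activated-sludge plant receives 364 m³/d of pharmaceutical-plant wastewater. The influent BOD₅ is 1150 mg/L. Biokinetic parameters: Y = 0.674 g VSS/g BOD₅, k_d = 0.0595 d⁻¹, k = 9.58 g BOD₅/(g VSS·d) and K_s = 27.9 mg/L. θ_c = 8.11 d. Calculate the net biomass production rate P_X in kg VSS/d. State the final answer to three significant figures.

P_X ≈ 190 kg VSS/d

Effluent substrate depends only on kinetics and SRT: S = K_s(1 + k_d θ_c) / [θ_c(Yk − k_d) − 1] = 27.9 × (1 + 0.0595 × 8.11) / [8.11 × (0.674 × 9.58 − 0.0595) − 1] = 41.36 / 50.88 = 0.8129 mg/L.
Correct the yield for decay: Y_obs = Y/(1 + k_d θ_c) = 0.674 / (1 + 0.0595 × 8.11) = 0.674 / 1.483 = 0.4546.
ΔS = 1150 − 0.813 = 1149 mg/L, so the substrate removal rate is 364 × 1149/1000 = 418.3 kg BOD₅/d.
So the net sludge growth is P_X = 0.4546 × 418.3 = 190.2 kg VSS/d.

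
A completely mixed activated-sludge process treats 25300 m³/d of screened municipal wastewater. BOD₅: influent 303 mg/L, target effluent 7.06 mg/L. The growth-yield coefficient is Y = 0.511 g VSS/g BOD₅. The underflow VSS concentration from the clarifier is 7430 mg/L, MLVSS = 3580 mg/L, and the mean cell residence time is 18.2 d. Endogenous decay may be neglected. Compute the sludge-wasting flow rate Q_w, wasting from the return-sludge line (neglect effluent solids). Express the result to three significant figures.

With k_d = 0 the design equation reduces to V = Y Q (S₀−S) θ_c / X = 0.511 × 25300 × (303 − 7.06) × 18.2 / 3580 = 19451 m³.
θ_c = V·X/(Q_w·X_r) when wasting from the recycle, so Q_w = V·X/(θ_c·X_r) = 19451 × 3580 / (18.2 × 7430) = 514.9 m³/d.

Q_w ≈ 515 m³/d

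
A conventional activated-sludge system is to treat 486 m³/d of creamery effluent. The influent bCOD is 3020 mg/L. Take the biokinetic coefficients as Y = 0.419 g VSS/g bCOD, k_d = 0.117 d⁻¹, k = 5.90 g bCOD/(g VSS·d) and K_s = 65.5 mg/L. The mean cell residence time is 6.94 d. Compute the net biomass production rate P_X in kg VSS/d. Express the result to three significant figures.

P_X ≈ 339 kg VSS/d

From the Monod/SRT balance for a CMAS, S = K_s·(1+k_d θ_c)/[θ_c·(Y k − k_d) − 1] = 65.5 × (1 + 0.117 × 6.94) / [6.94 × (0.419 × 5.90 − 0.117) − 1] = 118.7 / 15.34 = 7.735 mg/L.
Observed yield with endogenous decay: Y_obs = Y / (1 + k_d·θ_c) = 0.419 / (1 + 0.117 × 6.94) = 0.419 / 1.812 = 0.2312 g VSS/g bCOD.
Substrate removed = Q·(S₀ − S) = 486 m³/d × (3020 − 7.73) g/m³ = 1.46×10^6 g/d = 1464 kg/d.
Biomass produced: P_X = Y_obs·Q·ΔS = 0.2312 × 1464 ≈ 338.5 kg VSS/d.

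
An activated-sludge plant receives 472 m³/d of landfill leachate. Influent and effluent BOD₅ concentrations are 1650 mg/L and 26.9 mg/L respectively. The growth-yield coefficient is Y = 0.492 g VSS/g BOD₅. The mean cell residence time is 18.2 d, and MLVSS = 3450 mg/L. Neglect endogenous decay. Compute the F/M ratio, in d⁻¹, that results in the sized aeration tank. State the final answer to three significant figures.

V·X = Y·Q·ΔS·θ_c gives V = 0.492 × 472 × (1650 − 26.9) × 18.2 / 3450 = 1988 m³.
F/M = applied load / biomass = Q·S₀/(V·X) = 472 × 1650 / (1988 × 3450) = 0.1135 d⁻¹.

F/M ≈ 0.114 d⁻¹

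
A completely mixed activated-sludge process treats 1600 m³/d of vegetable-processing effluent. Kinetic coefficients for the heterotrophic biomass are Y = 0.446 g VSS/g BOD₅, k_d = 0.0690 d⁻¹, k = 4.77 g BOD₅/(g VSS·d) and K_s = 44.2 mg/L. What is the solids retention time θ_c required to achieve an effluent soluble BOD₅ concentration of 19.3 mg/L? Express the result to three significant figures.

Specific growth rate at S = 19.3 mg/L: μ = YkS/(K_s+S) = 0.446·4.77·19.3/(44.2+19.3) = 0.6466 d⁻¹.
Then 1/θ_c = μ − k_d = 0.6466 − 0.0690 = 0.5776 d⁻¹, giving θ_c = 1.731 d.

θ_c ≈ 1.73 d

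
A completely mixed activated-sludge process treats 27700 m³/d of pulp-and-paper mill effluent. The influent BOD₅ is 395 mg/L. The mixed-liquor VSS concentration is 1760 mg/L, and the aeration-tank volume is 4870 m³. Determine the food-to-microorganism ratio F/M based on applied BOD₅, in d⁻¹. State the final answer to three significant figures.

F/M = Q·S₀ / (V·X) = 27700 × 395 / (4870 × 1760) = 1.277 g BOD₅·(g VSS·d)⁻¹.

F/M ≈ 1.28 d⁻¹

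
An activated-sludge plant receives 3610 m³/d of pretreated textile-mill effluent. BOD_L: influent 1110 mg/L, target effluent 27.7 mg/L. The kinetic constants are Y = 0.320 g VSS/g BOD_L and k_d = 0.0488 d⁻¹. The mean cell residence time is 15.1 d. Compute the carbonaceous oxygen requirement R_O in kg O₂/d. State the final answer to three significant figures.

R_O ≈ 2880 kg O₂/d

Observed yield with endogenous decay: Y_obs = Y / (1 + k_d·θ_c) = 0.320 / (1 + 0.0488 × 15.1) = 0.320 / 1.737 = 0.1842 g VSS/g BOD_L.
Substrate removed = Q·(S₀ − S) = 3610 m³/d × (1110 − 27.7) g/m³ = 3.91×10^6 g/d = 3907 kg/d.
P_X = Y_obs·Q·(S₀ − S) = 0.1842 × 3907 = 719.8 kg VSS/d.
R_O = Q·ΔS − 1.42 P_X = 3907 − 1022 = 2885 kg O₂/d.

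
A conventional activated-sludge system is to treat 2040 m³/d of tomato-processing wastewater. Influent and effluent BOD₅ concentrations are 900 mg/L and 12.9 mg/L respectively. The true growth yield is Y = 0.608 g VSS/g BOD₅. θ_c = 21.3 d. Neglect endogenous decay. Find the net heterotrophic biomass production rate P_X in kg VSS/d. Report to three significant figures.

P_X ≈ 1100 kg VSS/d

Since k_d ≈ 0, Y_obs = Y = 0.608 g VSS/g BOD₅.
ΔS = 900 − 12.9 = 887.1 mg/L, so the substrate removal rate is 2040 × 887.1/1000 = 1810 kg BOD₅/d.
Biomass produced: P_X = Y_obs·Q·ΔS = 0.6080 × 1810 ≈ 1100 kg VSS/d.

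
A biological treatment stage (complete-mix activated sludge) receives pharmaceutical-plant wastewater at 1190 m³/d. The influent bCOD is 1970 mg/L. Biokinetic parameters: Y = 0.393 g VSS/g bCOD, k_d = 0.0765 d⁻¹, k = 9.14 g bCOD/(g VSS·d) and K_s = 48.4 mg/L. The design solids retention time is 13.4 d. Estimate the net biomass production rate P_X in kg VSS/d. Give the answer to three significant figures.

P_X ≈ 454 kg VSS/d

For a completely mixed reactor with recycle the Lawrence–McCarty relation gives S = K_s·(1 + k_d·θ_c) / [θ_c·(Y·k − k_d) − 1] = 48.4 × (1 + 0.0765 × 13.4) / [13.4 × (0.393 × 9.14 − 0.0765) − 1] = 98.01 / 46.11 = 2.126 mg/L.
The observed yield is Y_obs = Y/(1 + k_d·θ_c) = 0.393 / (1 + 0.0765 × 13.4) = 0.393 / 2.025 = 0.1941 g VSS per g bCOD removed.
Q·(S₀ − S) = 1190 × (1970 − 2.13) × 10⁻³ = 2342 kg/d removed.
Net biomass production P_X = Y_obs × Q·(S₀ − S) = 0.1941 × 2342 = 454.5 kg VSS/d.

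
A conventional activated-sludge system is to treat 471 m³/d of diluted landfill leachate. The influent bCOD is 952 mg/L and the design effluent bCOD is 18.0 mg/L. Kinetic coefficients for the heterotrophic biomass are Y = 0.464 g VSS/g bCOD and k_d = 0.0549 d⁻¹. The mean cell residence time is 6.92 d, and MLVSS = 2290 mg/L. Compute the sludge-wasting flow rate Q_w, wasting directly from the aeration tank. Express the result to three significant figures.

Q_w ≈ 64.6 m³/d

Steady-state biomass mass balance: V·X·(1 + k_d·θ_c) = Y·Q·(S₀ − S)·θ_c, so V = 0.464 × 471 × (952 − 18.0) × 6.92 / [2290 × (1 + 0.0549 × 6.92)] = 1.41×10^6 / 3160 = 447.0 m³.
With mixed-liquor wasting, θ_c = V/Q_w, so Q_w = V/θ_c = 447.0/6.92 = 64.60 m³/d.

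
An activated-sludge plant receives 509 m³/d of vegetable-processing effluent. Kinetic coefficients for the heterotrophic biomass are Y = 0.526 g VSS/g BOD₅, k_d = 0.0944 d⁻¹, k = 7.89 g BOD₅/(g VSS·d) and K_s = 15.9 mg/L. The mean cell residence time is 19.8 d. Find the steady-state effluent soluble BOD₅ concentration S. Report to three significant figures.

Effluent substrate depends only on kinetics and SRT: S = K_s(1 + k_d θ_c) / [θ_c(Yk − k_d) − 1] = 15.9 × (1 + 0.0944 × 19.8) / [19.8 × (0.526 × 7.89 − 0.0944) − 1] = 45.62 / 79.30 = 0.5752 mg/L.

S ≈ 0.575 mg/L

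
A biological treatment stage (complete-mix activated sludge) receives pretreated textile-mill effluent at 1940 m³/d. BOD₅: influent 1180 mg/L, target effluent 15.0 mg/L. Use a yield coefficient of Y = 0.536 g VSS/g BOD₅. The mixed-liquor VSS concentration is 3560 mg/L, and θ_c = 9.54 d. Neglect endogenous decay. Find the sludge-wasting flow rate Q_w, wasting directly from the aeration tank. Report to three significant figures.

V·X = Y·Q·ΔS·θ_c gives V = 0.536 × 1940 × (1180 − 15.0) × 9.54 / 3560 = 3246 m³.
With mixed-liquor wasting, θ_c = V/Q_w, so Q_w = V/θ_c = 3246/9.54 = 340.3 m³/d.

Q_w ≈ 340 m³/d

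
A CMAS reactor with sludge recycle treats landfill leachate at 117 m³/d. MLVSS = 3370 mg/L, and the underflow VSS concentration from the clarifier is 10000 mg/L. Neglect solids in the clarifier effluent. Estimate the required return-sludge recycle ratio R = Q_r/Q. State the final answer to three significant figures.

R ≈ 0.508

Mass balance around the secondary clarifier (neglecting effluent solids): R = X / (X_r − X) = 3370 / (10000 − 3370) = 0.5083.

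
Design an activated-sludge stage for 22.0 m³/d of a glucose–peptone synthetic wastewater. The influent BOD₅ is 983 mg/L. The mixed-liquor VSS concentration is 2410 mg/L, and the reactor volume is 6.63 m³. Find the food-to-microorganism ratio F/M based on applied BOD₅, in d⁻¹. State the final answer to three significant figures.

F/M ≈ 1.35 d⁻¹

Food-to-microorganism ratio F/M = Q S₀ / (V X) = 22.0 × 983 / (6.630 × 2410) = 1.353 d⁻¹.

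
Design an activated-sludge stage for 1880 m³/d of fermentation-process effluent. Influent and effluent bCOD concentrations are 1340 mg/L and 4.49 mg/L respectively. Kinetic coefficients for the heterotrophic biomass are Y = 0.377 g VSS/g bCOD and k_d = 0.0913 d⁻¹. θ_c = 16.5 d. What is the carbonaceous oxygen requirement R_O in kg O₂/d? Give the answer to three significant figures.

Observed yield with endogenous decay: Y_obs = Y / (1 + k_d·θ_c) = 0.377 / (1 + 0.0913 × 16.5) = 0.377 / 2.506 = 0.1504 g VSS/g bCOD.
Mass of bCOD removed per day: Q(S₀ − S) = 1880 × 1336 g/m³ = 2511 kg/d.
P_X = Y_obs·Q·(S₀ − S) = 0.1504 × 2511 = 377.6 kg VSS/d.
R_O = Q·(S₀ − S) − 1.42·P_X = 2511 − 1.42 × 377.6 = 1974 kg O₂/d.

R_O ≈ 1970 kg O₂/d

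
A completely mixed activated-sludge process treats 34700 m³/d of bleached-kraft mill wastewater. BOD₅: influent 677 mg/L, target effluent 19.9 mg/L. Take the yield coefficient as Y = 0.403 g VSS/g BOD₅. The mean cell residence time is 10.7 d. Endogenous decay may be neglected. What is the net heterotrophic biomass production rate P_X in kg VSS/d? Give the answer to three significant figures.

With endogenous decay neglected, the observed yield equals the true yield: Y_obs = Y = 0.403 g VSS/g BOD₅.
Substrate removed = Q·(S₀ − S) = 34700 m³/d × (677 − 19.9) g/m³ = 2.28×10^7 g/d = 22801 kg/d.
P_X = Y_obs · Q(S₀ − S) = 0.4030 × 22801 = 9189 kg VSS/d.

P_X ≈ 9190 kg VSS/d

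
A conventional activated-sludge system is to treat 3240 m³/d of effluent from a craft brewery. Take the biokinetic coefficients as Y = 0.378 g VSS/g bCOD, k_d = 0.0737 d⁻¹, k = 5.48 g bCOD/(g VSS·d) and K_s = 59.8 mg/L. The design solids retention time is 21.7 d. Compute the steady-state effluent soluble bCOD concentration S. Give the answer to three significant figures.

S ≈ 3.67 mg/L

Effluent substrate depends only on kinetics and SRT: S = K_s(1 + k_d θ_c) / [θ_c(Yk − k_d) − 1] = 59.8 × (1 + 0.0737 × 21.7) / [21.7 × (0.378 × 5.48 − 0.0737) − 1] = 155.4 / 42.35 = 3.670 mg/L.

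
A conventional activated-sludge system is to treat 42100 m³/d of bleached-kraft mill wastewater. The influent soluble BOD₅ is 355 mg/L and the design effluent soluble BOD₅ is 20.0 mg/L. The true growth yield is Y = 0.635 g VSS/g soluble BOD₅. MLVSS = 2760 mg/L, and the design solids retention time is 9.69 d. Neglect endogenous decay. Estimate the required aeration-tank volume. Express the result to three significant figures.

With k_d = 0 the design equation reduces to V = Y Q (S₀−S) θ_c / X = 0.635 × 42100 × (355 − 20.0) × 9.69 / 2760 = 31442 m³.

V ≈ 31400 m³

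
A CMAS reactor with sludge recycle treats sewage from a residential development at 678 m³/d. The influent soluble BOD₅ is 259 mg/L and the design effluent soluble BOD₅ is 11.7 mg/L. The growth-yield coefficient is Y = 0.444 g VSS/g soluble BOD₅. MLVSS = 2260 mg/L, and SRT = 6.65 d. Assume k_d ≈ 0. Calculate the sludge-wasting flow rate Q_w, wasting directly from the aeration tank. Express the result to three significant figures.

Q_w ≈ 32.9 m³/d

Biomass mass balance (decay neglected): V·X = Y·Q·(S₀ − S)·θ_c, so V = 0.444 × 678 × (259 − 11.7) × 6.65 / 2260 = 219.1 m³.
For wasting at MLVSS concentration, Q_w = V/θ_c = 219.1/6.65 = 32.94 m³/d.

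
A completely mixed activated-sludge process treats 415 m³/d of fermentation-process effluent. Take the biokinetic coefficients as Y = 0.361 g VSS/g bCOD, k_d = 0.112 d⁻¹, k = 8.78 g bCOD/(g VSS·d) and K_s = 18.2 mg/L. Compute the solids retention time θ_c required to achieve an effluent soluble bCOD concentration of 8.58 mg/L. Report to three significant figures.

Specific growth rate at S = 8.58 mg/L: μ = YkS/(K_s+S) = 0.361·8.78·8.58/(18.2+8.58) = 1.015 d⁻¹.
1/θ_c = 1.015 − 0.112 = 0.9035 d⁻¹, so θ_c = 1.107 d.

θ_c ≈ 1.11 d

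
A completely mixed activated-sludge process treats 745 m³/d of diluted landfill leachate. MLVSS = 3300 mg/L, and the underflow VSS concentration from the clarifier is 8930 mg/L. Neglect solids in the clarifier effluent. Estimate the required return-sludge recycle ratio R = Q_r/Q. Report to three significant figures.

R ≈ 0.586

R = Q_r/Q = X/(X_r − X) = 3300 / (8930 − 3300) = 0.5861.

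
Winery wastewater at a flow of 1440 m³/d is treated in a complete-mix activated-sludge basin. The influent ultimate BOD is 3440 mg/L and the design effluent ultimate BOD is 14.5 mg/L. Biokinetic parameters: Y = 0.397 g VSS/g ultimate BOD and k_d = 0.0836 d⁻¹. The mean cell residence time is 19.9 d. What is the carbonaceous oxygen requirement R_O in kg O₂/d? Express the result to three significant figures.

R_O ≈ 3890 kg O₂/d

Observed yield with endogenous decay: Y_obs = Y / (1 + k_d·θ_c) = 0.397 / (1 + 0.0836 × 19.9) = 0.397 / 2.664 = 0.1490 g VSS/g ultimate BOD.
Substrate removed = Q·(S₀ − S) = 1440 m³/d × (3440 − 14.5) g/m³ = 4.93×10^6 g/d = 4933 kg/d.
Net sludge production P_X = 0.1490 × 4933 = 735.2 kg VSS/d.
R_O = Q·(S₀ − S) − 1.42·P_X = 4933 − 1.42 × 735.2 = 3889 kg O₂/d.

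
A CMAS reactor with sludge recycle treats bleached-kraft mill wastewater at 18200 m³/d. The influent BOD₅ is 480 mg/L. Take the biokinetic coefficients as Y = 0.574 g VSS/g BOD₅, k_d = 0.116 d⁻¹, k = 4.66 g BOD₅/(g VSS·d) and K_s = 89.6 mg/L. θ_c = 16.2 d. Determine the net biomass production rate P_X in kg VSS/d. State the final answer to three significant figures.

From the Monod/SRT balance for a CMAS, S = K_s·(1+k_d θ_c)/[θ_c·(Y k − k_d) − 1] = 89.6 × (1 + 0.116 × 16.2) / [16.2 × (0.574 × 4.66 − 0.116) − 1] = 258.0 / 40.45 = 6.377 mg/L.
Correct the yield for decay: Y_obs = Y/(1 + k_d θ_c) = 0.574 / (1 + 0.116 × 16.2) = 0.574 / 2.879 = 0.1994.
Substrate removed = Q·(S₀ − S) = 18200 m³/d × (480 − 6.38) g/m³ = 8.62×10^6 g/d = 8620 kg/d.
P_X = Y_obs · Q(S₀ − S) = 0.1994 × 8620 = 1718 kg VSS/d.

P_X ≈ 1720 kg VSS/d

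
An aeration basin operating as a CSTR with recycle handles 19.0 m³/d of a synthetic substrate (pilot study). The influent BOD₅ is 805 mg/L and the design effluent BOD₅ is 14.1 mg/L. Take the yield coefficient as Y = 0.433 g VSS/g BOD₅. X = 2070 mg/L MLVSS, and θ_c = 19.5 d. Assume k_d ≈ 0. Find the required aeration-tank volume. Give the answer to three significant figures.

Biomass mass balance (decay neglected): V·X = Y·Q·(S₀ − S)·θ_c, so V = 0.433 × 19.0 × (805 − 14.1) × 19.5 / 2070 = 61.30 m³.

V ≈ 61.3 m³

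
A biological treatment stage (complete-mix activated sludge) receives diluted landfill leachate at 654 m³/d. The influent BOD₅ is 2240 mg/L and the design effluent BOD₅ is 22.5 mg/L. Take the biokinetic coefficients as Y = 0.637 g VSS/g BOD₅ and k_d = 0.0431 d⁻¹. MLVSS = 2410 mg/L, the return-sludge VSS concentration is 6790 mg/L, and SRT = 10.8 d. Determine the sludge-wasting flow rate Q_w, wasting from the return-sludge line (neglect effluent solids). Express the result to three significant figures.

Steady-state biomass mass balance: V·X·(1 + k_d·θ_c) = Y·Q·(S₀ − S)·θ_c, so V = 0.637 × 654 × (2240 − 22.5) × 10.8 / [2410 × (1 + 0.0431 × 10.8)] = 9.98×10^6 / 3532 = 2825 m³.
Wasting from the return line (neglecting effluent solids): Q_w = V·X / (θ_c·X_r) = 2825 × 2410 / (10.8 × 6790) = 92.84 m³/d.

Q_w ≈ 92.8 m³/d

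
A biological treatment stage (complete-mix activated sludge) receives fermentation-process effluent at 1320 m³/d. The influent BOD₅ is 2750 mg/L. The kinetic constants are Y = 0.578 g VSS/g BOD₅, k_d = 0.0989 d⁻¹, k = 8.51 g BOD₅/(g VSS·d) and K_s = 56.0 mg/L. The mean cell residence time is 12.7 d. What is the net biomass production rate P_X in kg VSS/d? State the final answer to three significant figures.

P_X ≈ 929 kg VSS/d

From the Monod/SRT balance for a CMAS, S = K_s·(1+k_d θ_c)/[θ_c·(Y k − k_d) − 1] = 56.0 × (1 + 0.0989 × 12.7) / [12.7 × (0.578 × 8.51 − 0.0989) − 1] = 126.3 / 60.21 = 2.098 mg/L.
The observed yield is Y_obs = Y/(1 + k_d·θ_c) = 0.578 / (1 + 0.0989 × 12.7) = 0.578 / 2.256 = 0.2562 g VSS per g BOD₅ removed.
Substrate removed = Q·(S₀ − S) = 1320 m³/d × (2750 − 2.10) g/m³ = 3.63×10^6 g/d = 3627 kg/d.
P_X = Y_obs · Q(S₀ − S) = 0.2562 × 3627 = 929.3 kg VSS/d.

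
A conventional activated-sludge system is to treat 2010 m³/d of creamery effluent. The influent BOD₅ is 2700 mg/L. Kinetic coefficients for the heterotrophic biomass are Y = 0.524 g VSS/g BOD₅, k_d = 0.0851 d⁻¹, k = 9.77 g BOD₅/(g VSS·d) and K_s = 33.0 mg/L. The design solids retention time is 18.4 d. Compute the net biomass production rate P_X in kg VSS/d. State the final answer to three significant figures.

For a completely mixed reactor with recycle the Lawrence–McCarty relation gives S = K_s·(1 + k_d·θ_c) / [θ_c·(Y·k − k_d) − 1] = 33.0 × (1 + 0.0851 × 18.4) / [18.4 × (0.524 × 9.77 − 0.0851) − 1] = 84.67 / 91.63 = 0.9240 mg/L.
The observed yield is Y_obs = Y/(1 + k_d·θ_c) = 0.524 / (1 + 0.0851 × 18.4) = 0.524 / 2.566 = 0.2042 g VSS per g BOD₅ removed.
Mass of BOD₅ removed per day: Q(S₀ − S) = 2010 × 2699 g/m³ = 5425 kg/d.
Biomass produced: P_X = Y_obs·Q·ΔS = 0.2042 × 5425 ≈ 1108 kg VSS/d.

P_X ≈ 1110 kg VSS/d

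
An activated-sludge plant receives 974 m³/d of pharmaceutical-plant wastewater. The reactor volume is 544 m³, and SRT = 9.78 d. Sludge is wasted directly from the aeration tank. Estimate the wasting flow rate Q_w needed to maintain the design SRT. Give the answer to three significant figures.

Q_w ≈ 55.6 m³/d

Wasting from the aeration tank: Q_w = V / θ_c = 544.0 / 9.78 = 55.62 m³/d.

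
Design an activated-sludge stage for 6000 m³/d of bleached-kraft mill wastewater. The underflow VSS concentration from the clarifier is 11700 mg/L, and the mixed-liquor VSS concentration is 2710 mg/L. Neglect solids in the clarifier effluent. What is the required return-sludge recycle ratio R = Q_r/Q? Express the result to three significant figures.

R ≈ 0.301

R = Q_r/Q = X/(X_r − X) = 2710 / (11700 − 2710) = 0.3014.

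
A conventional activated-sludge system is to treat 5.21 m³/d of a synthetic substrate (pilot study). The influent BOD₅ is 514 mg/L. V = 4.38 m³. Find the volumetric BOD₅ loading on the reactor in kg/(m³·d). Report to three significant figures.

Volumetric loading L_v = Q·S₀ / V = 5.21 × 514 g/m³ / 4.380 m³ = 611.4 g/(m³·d) = 0.6114 kg BOD₅/(m³·d).

L_v ≈ 0.611 kg BOD₅/(m³·d)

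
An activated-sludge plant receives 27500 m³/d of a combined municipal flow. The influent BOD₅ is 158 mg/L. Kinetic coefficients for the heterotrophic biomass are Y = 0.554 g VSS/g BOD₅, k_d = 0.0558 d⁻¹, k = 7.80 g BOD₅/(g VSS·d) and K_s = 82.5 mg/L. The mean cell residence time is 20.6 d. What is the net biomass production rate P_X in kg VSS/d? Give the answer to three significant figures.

P_X ≈ 1110 kg VSS/d

From the Monod/SRT balance for a CMAS, S = K_s·(1+k_d θ_c)/[θ_c·(Y k − k_d) − 1] = 82.5 × (1 + 0.0558 × 20.6) / [20.6 × (0.554 × 7.80 − 0.0558) − 1] = 177.3 / 86.87 = 2.041 mg/L.
Correct the yield for decay: Y_obs = Y/(1 + k_d θ_c) = 0.554 / (1 + 0.0558 × 20.6) = 0.554 / 2.149 = 0.2577.
ΔS = 158 − 2.04 = 156.0 mg/L, so the substrate removal rate is 27500 × 156.0/1000 = 4289 kg BOD₅/d.
So the net sludge growth is P_X = 0.2577 × 4289 = 1105 kg VSS/d.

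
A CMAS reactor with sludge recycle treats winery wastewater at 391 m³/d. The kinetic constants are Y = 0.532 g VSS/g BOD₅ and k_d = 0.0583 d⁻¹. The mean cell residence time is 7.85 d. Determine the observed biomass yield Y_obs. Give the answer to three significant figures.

Y_obs ≈ 0.365 g VSS/g BOD₅

Correct the yield for decay: Y_obs = Y/(1 + k_d θ_c) = 0.532 / (1 + 0.0583 × 7.85) = 0.532 / 1.458 = 0.3650.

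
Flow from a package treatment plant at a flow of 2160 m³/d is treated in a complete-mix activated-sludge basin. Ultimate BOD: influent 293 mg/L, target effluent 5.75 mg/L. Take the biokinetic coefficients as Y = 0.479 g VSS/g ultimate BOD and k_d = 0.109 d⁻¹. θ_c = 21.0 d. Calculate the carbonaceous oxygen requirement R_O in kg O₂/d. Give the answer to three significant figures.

R_O ≈ 492 kg O₂/d

Observed yield with endogenous decay: Y_obs = Y / (1 + k_d·θ_c) = 0.479 / (1 + 0.109 × 21.0) = 0.479 / 3.289 = 0.1456 g VSS/g ultimate BOD.
Q·(S₀ − S) = 2160 × (293 − 5.75) × 10⁻³ = 620.5 kg/d removed.
P_X = Y_obs·Q·(S₀ − S) = 0.1456 × 620.5 = 90.36 kg VSS/d.
R_O = Q·ΔS − 1.42 P_X = 620.5 − 128.3 = 492.1 kg O₂/d.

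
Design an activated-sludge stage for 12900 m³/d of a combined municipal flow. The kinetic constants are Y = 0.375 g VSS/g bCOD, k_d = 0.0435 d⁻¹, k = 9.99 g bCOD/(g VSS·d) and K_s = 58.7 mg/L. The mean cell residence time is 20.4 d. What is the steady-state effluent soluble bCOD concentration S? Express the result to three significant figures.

S ≈ 1.49 mg/L

For a completely mixed reactor with recycle the Lawrence–McCarty relation gives S = K_s·(1 + k_d·θ_c) / [θ_c·(Y·k − k_d) − 1] = 58.7 × (1 + 0.0435 × 20.4) / [20.4 × (0.375 × 9.99 − 0.0435) − 1] = 110.8 / 74.54 = 1.486 mg/L.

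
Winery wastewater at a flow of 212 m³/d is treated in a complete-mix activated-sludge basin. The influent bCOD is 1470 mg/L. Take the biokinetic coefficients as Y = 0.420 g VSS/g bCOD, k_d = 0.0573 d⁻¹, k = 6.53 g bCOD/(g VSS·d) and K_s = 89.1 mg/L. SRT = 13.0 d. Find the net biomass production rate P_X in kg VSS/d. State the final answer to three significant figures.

For a completely mixed reactor with recycle the Lawrence–McCarty relation gives S = K_s·(1 + k_d·θ_c) / [θ_c·(Y·k − k_d) − 1] = 89.1 × (1 + 0.0573 × 13.0) / [13.0 × (0.420 × 6.53 − 0.0573) − 1] = 155.5 / 33.91 = 4.585 mg/L.
Y_obs = Y / (1 + k_d θ_c) = 0.420 / (1 + 0.0573 × 13.0) = 0.420 / 1.745 = 0.2407.
Substrate removed = Q·(S₀ − S) = 212 m³/d × (1470 − 4.58) g/m³ = 3.11×10^5 g/d = 310.7 kg/d.
Biomass produced: P_X = Y_obs·Q·ΔS = 0.2407 × 310.7 ≈ 74.78 kg VSS/d.

P_X ≈ 74.8 kg VSS/d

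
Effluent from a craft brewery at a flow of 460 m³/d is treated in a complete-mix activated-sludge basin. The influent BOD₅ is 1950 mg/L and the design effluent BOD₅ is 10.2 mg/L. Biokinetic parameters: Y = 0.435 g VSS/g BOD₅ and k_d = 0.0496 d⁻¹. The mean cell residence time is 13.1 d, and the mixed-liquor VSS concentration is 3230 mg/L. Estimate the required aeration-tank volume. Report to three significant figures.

Steady-state biomass mass balance: V·X·(1 + k_d·θ_c) = Y·Q·(S₀ − S)·θ_c, so V = 0.435 × 460 × (1950 − 10.2) × 13.1 / [3230 × (1 + 0.0496 × 13.1)] = 5.08×10^6 / 5329 = 954.2 m³.

V ≈ 954 m³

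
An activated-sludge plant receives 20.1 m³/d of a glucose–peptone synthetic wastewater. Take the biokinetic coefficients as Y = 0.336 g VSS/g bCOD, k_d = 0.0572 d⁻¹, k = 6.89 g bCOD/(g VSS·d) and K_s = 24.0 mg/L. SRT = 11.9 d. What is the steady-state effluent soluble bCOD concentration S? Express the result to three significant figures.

From the Monod/SRT balance for a CMAS, S = K_s·(1+k_d θ_c)/[θ_c·(Y k − k_d) − 1] = 24.0 × (1 + 0.0572 × 11.9) / [11.9 × (0.336 × 6.89 − 0.0572) − 1] = 40.34 / 25.87 = 1.559 mg/L.

S ≈ 1.56 mg/L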